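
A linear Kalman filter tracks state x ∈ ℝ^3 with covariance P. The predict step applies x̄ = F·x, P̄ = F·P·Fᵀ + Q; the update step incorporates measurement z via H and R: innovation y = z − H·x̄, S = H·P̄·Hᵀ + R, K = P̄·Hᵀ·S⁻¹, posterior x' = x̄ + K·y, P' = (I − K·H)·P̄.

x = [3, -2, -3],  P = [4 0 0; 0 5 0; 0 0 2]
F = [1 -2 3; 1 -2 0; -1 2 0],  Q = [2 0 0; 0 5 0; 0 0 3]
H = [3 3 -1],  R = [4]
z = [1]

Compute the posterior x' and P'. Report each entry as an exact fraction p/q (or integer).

x' = [-1901/352, 6013/1408, -6265/1408]
P' = [623/88 -1983/352 1299/352; -1983/352 7343/1408 -2499/1408; 1299/352 -2499/1408 8775/1408]

x̄ = F·x = [-2, 7, -7]
P̄ = F·P·Fᵀ + Q = [44 24 -24; 24 29 -24; -24 -24 27]
y = z − H·x̄ = [-21]
S = H·P̄·Hᵀ + R = [1408]
K = P̄·Hᵀ·S⁻¹ = [57/352; 183/1408; -171/1408]
x' = x̄ + K·y = [-1901/352, 6013/1408, -6265/1408]
P' = (I − K·H)·P̄ = [623/88 -1983/352 1299/352; -1983/352 7343/1408 -2499/1408; 1299/352 -2499/1408 8775/1408]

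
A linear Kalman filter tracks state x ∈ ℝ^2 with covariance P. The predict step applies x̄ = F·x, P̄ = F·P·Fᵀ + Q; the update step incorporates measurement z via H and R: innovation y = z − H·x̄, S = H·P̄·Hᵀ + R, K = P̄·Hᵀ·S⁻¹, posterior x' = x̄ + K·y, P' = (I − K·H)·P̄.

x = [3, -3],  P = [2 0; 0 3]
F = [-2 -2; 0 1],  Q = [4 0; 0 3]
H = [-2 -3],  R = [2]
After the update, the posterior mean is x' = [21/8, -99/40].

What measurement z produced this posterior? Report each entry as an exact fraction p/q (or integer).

z = [2]

x̄ = F·x = [0, -3]
P̄ = F·P·Fᵀ + Q = [24 -6; -6 6]
S = H·P̄·Hᵀ + R = [80]
K = P̄·Hᵀ·S⁻¹ = [-3/8; -3/40]
x' − x̄ = [21/8, 21/40] = K·y
y = (KᵀK)⁻¹·Kᵀ·(x' − x̄) = [-7]
z = y + H·x̄ = [-7] + [9] = [2]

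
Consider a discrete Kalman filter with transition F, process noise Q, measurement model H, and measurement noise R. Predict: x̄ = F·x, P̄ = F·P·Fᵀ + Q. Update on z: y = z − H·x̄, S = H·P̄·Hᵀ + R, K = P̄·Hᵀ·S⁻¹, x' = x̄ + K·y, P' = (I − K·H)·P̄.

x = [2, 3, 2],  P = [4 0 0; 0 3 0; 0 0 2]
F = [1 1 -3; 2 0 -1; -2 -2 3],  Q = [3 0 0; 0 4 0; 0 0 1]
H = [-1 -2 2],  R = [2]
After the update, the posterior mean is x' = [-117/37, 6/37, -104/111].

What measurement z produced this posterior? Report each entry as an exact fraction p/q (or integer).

z = [1]

x̄ = F·x = [-1, 2, -4]
P̄ = F·P·Fᵀ + Q = [28 14 -32; 14 22 -22; -32 -22 47]
S = H·P̄·Hᵀ + R = [666]
K = P̄·Hᵀ·S⁻¹ = [-20/111; -17/111; 85/333]
x' − x̄ = [-80/37, -68/37, 340/111] = K·y
y = (KᵀK)⁻¹·Kᵀ·(x' − x̄) = [12]
z = y + H·x̄ = [12] + [-11] = [1]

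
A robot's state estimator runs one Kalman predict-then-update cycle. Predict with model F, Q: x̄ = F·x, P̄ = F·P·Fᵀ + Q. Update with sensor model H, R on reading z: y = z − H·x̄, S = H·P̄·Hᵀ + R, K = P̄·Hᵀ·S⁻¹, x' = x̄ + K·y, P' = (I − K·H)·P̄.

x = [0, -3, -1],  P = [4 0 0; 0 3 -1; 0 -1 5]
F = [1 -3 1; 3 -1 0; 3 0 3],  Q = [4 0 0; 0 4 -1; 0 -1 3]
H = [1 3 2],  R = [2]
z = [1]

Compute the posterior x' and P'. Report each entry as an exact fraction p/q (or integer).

x̄ = F·x = [8, 3, -3]
P̄ = F·P·Fᵀ + Q = [46 22 36; 22 43 38; 36 38 84]
y = z − H·x̄ = [-10]
S = H·P̄·Hᵀ + R = [1503]
K = P̄·Hᵀ·S⁻¹ = [184/1503; 227/1503; 106/501]
x' = x̄ + K·y = [10184/1503, 2239/1503, -2563/501]
P' = (I − K·H)·P̄ = [35282/1503 -8702/1503 -1468/501; -8702/1503 13100/1503 -5024/501; -1468/501 -5024/501 2792/167]

x' = [10184/1503, 2239/1503, -2563/501]
P' = [35282/1503 -8702/1503 -1468/501; -8702/1503 13100/1503 -5024/501; -1468/501 -5024/501 2792/167]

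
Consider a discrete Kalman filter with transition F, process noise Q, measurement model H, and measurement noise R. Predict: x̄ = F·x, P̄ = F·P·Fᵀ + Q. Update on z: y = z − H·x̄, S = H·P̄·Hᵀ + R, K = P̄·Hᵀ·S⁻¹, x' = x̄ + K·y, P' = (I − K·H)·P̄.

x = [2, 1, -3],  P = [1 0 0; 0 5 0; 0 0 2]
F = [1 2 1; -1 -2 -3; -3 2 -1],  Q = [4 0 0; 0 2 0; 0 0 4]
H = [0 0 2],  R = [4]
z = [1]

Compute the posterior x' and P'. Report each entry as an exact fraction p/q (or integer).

x' = [13/8, 109/24, 11/24]
P' = [83/4 -269/12 5/12; -269/12 1355/36 -11/36; 5/12 -11/36 35/36]

x̄ = F·x = [1, 5, -1]
P̄ = F·P·Fᵀ + Q = [27 -27 15; -27 41 -11; 15 -11 35]
y = z − H·x̄ = [3]
S = H·P̄·Hᵀ + R = [144]
K = P̄·Hᵀ·S⁻¹ = [5/24; -11/72; 35/72]
x' = x̄ + K·y = [13/8, 109/24, 11/24]
P' = (I − K·H)·P̄ = [83/4 -269/12 5/12; -269/12 1355/36 -11/36; 5/12 -11/36 35/36]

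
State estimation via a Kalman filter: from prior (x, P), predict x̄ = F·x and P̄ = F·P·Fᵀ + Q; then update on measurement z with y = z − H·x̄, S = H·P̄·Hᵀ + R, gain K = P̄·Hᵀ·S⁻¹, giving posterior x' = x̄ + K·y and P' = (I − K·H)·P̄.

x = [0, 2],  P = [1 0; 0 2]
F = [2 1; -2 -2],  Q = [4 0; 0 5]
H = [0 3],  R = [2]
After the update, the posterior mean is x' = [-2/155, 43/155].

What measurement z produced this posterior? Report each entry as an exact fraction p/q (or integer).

z = [1]

x̄ = F·x = [2, -4]
P̄ = F·P·Fᵀ + Q = [10 -8; -8 17]
S = H·P̄·Hᵀ + R = [155]
K = P̄·Hᵀ·S⁻¹ = [-24/155; 51/155]
x' − x̄ = [-312/155, 663/155] = K·y
y = (KᵀK)⁻¹·Kᵀ·(x' − x̄) = [13]
z = y + H·x̄ = [13] + [-12] = [1]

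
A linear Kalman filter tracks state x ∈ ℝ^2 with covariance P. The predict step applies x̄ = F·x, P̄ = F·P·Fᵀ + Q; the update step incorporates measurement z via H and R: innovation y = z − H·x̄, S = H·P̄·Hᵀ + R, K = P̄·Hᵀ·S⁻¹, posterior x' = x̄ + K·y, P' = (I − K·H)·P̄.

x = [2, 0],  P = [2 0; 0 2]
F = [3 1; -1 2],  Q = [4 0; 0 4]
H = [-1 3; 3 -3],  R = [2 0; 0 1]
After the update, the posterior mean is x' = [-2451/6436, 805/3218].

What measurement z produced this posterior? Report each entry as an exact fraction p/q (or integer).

z = [1, -2]

x̄ = F·x = [6, -2]
P̄ = F·P·Fᵀ + Q = [24 -2; -2 14]
S = H·P̄·Hᵀ + R = [164 -222; -222 379]
K = P̄·Hᵀ·S⁻¹ = [2973/6436 1533/3218; 1505/3218 237/1609]
x' − x̄ = [-41067/6436, 7241/3218] = K·y
y = (KᵀK)⁻¹·Kᵀ·(x' − x̄) = [13, -26]
z = y + H·x̄ = [13, -26] + [-12, 24] = [1, -2]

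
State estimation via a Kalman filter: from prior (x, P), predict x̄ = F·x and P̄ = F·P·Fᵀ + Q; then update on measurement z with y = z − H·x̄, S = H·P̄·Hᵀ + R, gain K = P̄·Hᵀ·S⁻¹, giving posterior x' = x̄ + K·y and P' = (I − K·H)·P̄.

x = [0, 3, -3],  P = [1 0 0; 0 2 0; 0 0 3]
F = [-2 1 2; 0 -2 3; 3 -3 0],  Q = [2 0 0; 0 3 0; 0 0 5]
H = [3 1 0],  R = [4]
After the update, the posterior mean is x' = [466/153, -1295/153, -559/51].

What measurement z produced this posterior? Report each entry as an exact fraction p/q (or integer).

z = [1]

x̄ = F·x = [-3, -15, -9]
P̄ = F·P·Fᵀ + Q = [20 14 -12; 14 38 12; -12 12 32]
S = H·P̄·Hᵀ + R = [306]
K = P̄·Hᵀ·S⁻¹ = [37/153; 40/153; -4/51]
x' − x̄ = [925/153, 1000/153, -100/51] = K·y
y = (KᵀK)⁻¹·Kᵀ·(x' − x̄) = [25]
z = y + H·x̄ = [25] + [-24] = [1]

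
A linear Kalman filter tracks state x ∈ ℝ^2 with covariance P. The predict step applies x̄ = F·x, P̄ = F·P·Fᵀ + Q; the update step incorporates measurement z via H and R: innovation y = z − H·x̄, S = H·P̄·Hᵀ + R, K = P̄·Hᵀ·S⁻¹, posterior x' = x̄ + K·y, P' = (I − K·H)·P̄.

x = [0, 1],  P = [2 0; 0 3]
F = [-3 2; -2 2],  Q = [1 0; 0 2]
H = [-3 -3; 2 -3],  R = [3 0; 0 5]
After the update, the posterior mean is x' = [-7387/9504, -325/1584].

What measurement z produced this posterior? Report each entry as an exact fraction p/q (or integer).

x̄ = F·x = [2, 2]
P̄ = F·P·Fᵀ + Q = [31 24; 24 22]
S = H·P̄·Hᵀ + R = [912 84; 84 39]
K = P̄·Hᵀ·S⁻¹ = [-1865/9504 395/2376; -215/1584 -67/396]
x' − x̄ = [-26395/9504, -3493/1584] = K·y
y = (KᵀK)⁻¹·Kᵀ·(x' − x̄) = [15, 1]
z = y + H·x̄ = [15, 1] + [-12, -2] = [3, -1]

z = [3, -1]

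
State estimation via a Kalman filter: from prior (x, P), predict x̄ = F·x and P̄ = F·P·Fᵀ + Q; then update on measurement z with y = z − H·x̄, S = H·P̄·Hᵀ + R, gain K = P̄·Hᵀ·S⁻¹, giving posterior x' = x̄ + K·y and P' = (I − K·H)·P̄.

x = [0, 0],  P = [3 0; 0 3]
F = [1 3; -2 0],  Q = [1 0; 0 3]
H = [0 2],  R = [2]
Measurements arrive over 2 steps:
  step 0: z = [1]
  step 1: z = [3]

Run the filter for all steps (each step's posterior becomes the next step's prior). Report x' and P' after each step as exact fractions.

step 0: x' = [-6/31, 15/31], P' = [889/31 -6/31; -6/31 15/31]
step 1: x' = [1781/2443, 3653/2443], P' = [45133/7329 -1742/7329; -1742/7329 3649/7329]

step 0: x̄ = F·x = [0, 0]
step 0: P̄ = F·P·Fᵀ + Q = [31 -6; -6 15]
step 0: y = z − H·x̄ = [1]
step 0: S = H·P̄·Hᵀ + R = [62]
step 0: K = P̄·Hᵀ·S⁻¹ = [-6/31; 15/31]
step 0: x' = x̄ + K·y = [-6/31, 15/31]
step 0: P' = (I − K·H)·P̄ = [889/31 -6/31; -6/31 15/31]
step 1: x̄ = F·x = [39/31, 12/31]
step 1: P̄ = F·P·Fᵀ + Q = [1019/31 -1742/31; -1742/31 3649/31]
step 1: y = z − H·x̄ = [69/31]
step 1: S = H·P̄·Hᵀ + R = [14658/31]
step 1: K = P̄·Hᵀ·S⁻¹ = [-1742/7329; 3649/7329]
step 1: x' = x̄ + K·y = [1781/2443, 3653/2443]
step 1: P' = (I − K·H)·P̄ = [45133/7329 -1742/7329; -1742/7329 3649/7329]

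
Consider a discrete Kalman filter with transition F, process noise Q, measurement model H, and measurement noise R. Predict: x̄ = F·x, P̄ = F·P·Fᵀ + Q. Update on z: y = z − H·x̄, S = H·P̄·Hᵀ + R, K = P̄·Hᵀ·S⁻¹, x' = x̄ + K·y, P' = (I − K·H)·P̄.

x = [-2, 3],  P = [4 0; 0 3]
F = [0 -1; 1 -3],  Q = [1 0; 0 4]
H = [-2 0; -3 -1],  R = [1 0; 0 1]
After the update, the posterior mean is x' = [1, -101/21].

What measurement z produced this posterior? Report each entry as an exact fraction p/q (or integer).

z = [-3, 2]

x̄ = F·x = [-3, -11]
P̄ = F·P·Fᵀ + Q = [4 9; 9 35]
S = H·P̄·Hᵀ + R = [17 42; 42 126]
K = P̄·Hᵀ·S⁻¹ = [-1/3 -1/18; 8/9 -149/189]
x' − x̄ = [4, 130/21] = K·y
y = (KᵀK)⁻¹·Kᵀ·(x' − x̄) = [-9, -18]
z = y + H·x̄ = [-9, -18] + [6, 20] = [-3, 2]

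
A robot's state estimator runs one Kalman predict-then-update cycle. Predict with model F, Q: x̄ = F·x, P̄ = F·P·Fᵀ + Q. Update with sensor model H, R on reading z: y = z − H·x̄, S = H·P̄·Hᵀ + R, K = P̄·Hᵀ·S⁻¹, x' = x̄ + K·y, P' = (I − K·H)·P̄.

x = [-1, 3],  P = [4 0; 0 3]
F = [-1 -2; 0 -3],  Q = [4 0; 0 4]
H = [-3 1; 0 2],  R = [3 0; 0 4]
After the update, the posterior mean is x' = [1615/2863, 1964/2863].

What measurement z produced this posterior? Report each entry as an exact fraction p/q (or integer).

z = [-1, 2]

x̄ = F·x = [-5, -9]
P̄ = F·P·Fᵀ + Q = [20 18; 18 31]
S = H·P̄·Hᵀ + R = [106 -46; -46 128]
K = P̄·Hᵀ·S⁻¹ = [-930/2863 471/2863; -23/2863 2757/5726]
x' − x̄ = [15930/2863, 27731/2863] = K·y
y = (KᵀK)⁻¹·Kᵀ·(x' − x̄) = [-7, 20]
z = y + H·x̄ = [-7, 20] + [6, -18] = [-1, 2]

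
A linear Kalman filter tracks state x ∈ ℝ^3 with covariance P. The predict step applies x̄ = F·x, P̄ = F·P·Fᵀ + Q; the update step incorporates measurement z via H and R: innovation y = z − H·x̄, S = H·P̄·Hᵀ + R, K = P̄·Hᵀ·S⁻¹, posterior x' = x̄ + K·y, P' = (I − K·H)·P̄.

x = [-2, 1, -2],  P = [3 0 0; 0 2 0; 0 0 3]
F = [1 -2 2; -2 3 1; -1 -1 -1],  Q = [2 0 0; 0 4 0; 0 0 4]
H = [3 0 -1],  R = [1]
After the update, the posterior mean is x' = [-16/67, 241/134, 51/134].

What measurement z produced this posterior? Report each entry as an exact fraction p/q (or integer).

z = [-1]

x̄ = F·x = [-8, 5, 3]
P̄ = F·P·Fᵀ + Q = [25 -12 -5; -12 37 -3; -5 -3 12]
S = H·P̄·Hᵀ + R = [268]
K = P̄·Hᵀ·S⁻¹ = [20/67; -33/268; -27/268]
x' − x̄ = [520/67, -429/134, -351/134] = K·y
y = (KᵀK)⁻¹·Kᵀ·(x' − x̄) = [26]
z = y + H·x̄ = [26] + [-27] = [-1]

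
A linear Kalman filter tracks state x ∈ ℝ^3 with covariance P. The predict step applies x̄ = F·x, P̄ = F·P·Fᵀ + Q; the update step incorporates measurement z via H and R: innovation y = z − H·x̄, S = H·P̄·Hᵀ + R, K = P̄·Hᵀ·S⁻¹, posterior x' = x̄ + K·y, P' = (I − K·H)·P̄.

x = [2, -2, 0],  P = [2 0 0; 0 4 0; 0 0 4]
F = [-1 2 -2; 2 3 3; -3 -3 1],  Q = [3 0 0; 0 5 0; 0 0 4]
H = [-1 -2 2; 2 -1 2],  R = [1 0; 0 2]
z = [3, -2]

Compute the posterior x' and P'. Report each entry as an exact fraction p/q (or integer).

x̄ = F·x = [-6, -2, 0]
P̄ = F·P·Fᵀ + Q = [37 -4 -26; -4 85 -36; -26 -36 62]
y = z − H·x̄ = [-7, 8]
S = H·P̄·Hᵀ + R = [1002 520; 520 435]
K = P̄·Hᵀ·S⁻¹ = [-9751/33094 34086/82735; -1773/16547 -4157/16547; 4041/16547 -3612/82735]
x' = x̄ + K·y = [-106159/165470, -53939/16547, -170331/82735]
P' = (I − K·H)·P̄ = [400763/165470 -101719/16547 -420593/82735; -101719/16547 298616/16547 246870/16547; -420593/82735 246870/16547 1034156/82735]

x' = [-106159/165470, -53939/16547, -170331/82735]
P' = [400763/165470 -101719/16547 -420593/82735; -101719/16547 298616/16547 246870/16547; -420593/82735 246870/16547 1034156/82735]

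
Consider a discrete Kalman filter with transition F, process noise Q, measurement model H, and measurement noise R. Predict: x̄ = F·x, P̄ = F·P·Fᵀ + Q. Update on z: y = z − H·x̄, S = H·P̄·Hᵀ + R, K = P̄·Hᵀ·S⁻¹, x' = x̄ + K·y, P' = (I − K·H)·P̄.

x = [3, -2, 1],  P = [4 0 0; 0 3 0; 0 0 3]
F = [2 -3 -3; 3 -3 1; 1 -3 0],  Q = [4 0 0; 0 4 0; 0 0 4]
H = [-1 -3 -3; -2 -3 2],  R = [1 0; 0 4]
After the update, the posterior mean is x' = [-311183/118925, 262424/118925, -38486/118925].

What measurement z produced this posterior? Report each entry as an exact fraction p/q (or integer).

z = [-3, -2]

x̄ = F·x = [9, 16, 9]
P̄ = F·P·Fᵀ + Q = [74 42 35; 42 70 39; 35 39 35]
S = H·P̄·Hᵀ + R = [2184 1203; 1203 826]
K = P̄·Hᵀ·S⁻¹ = [-6518/356775 -26207/118925; -14982/118925 -9279/118925; -71531/356775 17881/118925]
x' − x̄ = [-1381508/118925, -1640376/118925, -1108811/118925] = K·y
y = (KᵀK)⁻¹·Kᵀ·(x' − x̄) = [81, 46]
z = y + H·x̄ = [81, 46] + [-84, -48] = [-3, -2]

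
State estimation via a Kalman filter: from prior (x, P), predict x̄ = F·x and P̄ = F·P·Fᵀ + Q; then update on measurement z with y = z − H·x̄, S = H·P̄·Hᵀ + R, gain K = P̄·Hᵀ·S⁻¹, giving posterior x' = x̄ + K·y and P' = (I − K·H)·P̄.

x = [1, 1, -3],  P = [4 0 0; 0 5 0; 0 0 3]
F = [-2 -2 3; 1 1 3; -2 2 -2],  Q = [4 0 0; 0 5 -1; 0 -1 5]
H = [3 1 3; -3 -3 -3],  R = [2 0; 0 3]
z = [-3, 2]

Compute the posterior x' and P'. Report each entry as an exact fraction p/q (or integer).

x' = [-256747/37909, 12382/37909, 215964/37909]
P' = [1353739/37909 -1575/37909 -1349626/37909; -1575/37909 45862/37909 -25909/37909; -1349626/37909 -25909/37909 1367029/37909]

x̄ = F·x = [-13, -7, 6]
P̄ = F·P·Fᵀ + Q = [67 9 -22; 9 41 -17; -22 -17 53]
y = z − H·x̄ = [25, -40]
S = H·P̄·Hᵀ + R = [679 -711; -711 912]
K = P̄·Hᵀ·S⁻¹ = [5382/37909 -2538/37909; -18295/37909 -18378/37909; 13150/37909 8506/37909]
x' = x̄ + K·y = [-256747/37909, 12382/37909, 215964/37909]
P' = (I − K·H)·P̄ = [1353739/37909 -1575/37909 -1349626/37909; -1575/37909 45862/37909 -25909/37909; -1349626/37909 -25909/37909 1367029/37909]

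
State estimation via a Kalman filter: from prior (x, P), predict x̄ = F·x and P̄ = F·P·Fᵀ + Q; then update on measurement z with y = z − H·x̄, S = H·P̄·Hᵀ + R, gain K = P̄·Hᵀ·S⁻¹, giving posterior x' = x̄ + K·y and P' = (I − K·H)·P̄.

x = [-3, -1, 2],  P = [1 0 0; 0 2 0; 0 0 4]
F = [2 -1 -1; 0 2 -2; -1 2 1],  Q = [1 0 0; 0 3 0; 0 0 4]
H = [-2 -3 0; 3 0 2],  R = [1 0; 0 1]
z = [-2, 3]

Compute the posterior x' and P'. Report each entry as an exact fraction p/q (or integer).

x̄ = F·x = [-7, -6, 3]
P̄ = F·P·Fᵀ + Q = [11 4 -10; 4 27 0; -10 0 17]
y = z − H·x̄ = [-34, 18]
S = H·P̄·Hᵀ + R = [336 -62; -62 48]
K = P̄·Hᵀ·S⁻¹ = [-413/6142 565/3071; -882/3071 -743/6142; 302/3071 646/3071]
x' = x̄ + K·y = [-4306/3071, 4875/3071, 10573/3071]
P' = (I − K·H)·P̄ = [19415/3071 -25749/6142 -28840/3071; -25749/6142 8877/3071 19126/3071; -28840/3071 19126/3071 43583/3071]

x' = [-4306/3071, 4875/3071, 10573/3071]
P' = [19415/3071 -25749/6142 -28840/3071; -25749/6142 8877/3071 19126/3071; -28840/3071 19126/3071 43583/3071]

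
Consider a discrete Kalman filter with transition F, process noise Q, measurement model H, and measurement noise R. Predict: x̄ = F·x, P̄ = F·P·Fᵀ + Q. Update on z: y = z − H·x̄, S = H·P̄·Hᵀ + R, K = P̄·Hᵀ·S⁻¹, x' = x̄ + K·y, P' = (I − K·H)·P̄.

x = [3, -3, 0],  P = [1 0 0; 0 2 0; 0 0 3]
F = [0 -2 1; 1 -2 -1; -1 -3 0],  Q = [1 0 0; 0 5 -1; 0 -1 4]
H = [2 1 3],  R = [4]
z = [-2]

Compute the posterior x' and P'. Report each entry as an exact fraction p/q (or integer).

x' = [67/100, 2163/500, -1223/500]
P' = [71/20 -241/100 -139/100; -241/100 5251/500 -871/500; -139/100 -871/500 891/500]

x̄ = F·x = [6, 9, 6]
P̄ = F·P·Fᵀ + Q = [12 5 12; 5 17 10; 12 10 23]
y = z − H·x̄ = [-41]
S = H·P̄·Hᵀ + R = [500]
K = P̄·Hᵀ·S⁻¹ = [13/100; 57/500; 103/500]
x' = x̄ + K·y = [67/100, 2163/500, -1223/500]
P' = (I − K·H)·P̄ = [71/20 -241/100 -139/100; -241/100 5251/500 -871/500; -139/100 -871/500 891/500]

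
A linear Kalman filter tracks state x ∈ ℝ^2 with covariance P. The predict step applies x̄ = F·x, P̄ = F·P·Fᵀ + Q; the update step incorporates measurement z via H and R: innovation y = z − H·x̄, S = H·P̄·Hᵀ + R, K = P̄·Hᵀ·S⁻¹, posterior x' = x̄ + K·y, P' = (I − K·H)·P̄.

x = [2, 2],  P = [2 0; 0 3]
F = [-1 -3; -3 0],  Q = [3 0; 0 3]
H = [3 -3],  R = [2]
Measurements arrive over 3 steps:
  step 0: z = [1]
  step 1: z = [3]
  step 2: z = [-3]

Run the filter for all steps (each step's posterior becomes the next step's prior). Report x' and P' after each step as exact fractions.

step 0: x̄ = F·x = [-8, -6]
step 0: P̄ = F·P·Fᵀ + Q = [32 6; 6 21]
step 0: y = z − H·x̄ = [7]
step 0: S = H·P̄·Hᵀ + R = [371]
step 0: K = P̄·Hᵀ·S⁻¹ = [78/371; -45/371]
step 0: x' = x̄ + K·y = [-346/53, -363/53]
step 0: P' = (I − K·H)·P̄ = [5788/371 5736/371; 5736/371 5766/371]
step 1: x̄ = F·x = [1435/53, 1038/53]
step 1: P̄ = F·P·Fᵀ + Q = [93211/371 68988/371; 68988/371 53205/371]
step 1: y = z − H·x̄ = [-1032/53]
step 1: S = H·P̄·Hᵀ + R = [76702/371]
step 1: K = P̄·Hᵀ·S⁻¹ = [72669/76702; 47349/76702]
step 1: x' = x̄ + K·y = [330877/38351, 290118/38351]
step 1: P' = (I − K·H)·P̄ = [5036891/76702 4988445/76702; 4988445/76702 4956879/76702]
step 2: x̄ = F·x = [-1201231/38351, -992631/38351]
step 2: P̄ = F·P·Fᵀ + Q = [39904789/38351 30003339/38351; 30003339/38351 45562125/76702]
step 2: y = z − H·x̄ = [510747/38351]
step 2: S = H·P̄·Hᵀ + R = [48378527/76702]
step 2: K = P̄·Hᵀ·S⁻¹ = [59408700/48378527; 43333659/48378527]
step 2: x' = x̄ + K·y = [-724126387/48378527, -675066864/48378527]
step 2: P' = (I − K·H)·P̄ = [4324218253/48378527 4284612453/48378527; 4284612453/48378527 4255723347/48378527]

step 0: x' = [-346/53, -363/53], P' = [5788/371 5736/371; 5736/371 5766/371]
step 1: x' = [330877/38351, 290118/38351], P' = [5036891/76702 4988445/76702; 4988445/76702 4956879/76702]
step 2: x' = [-724126387/48378527, -675066864/48378527], P' = [4324218253/48378527 4284612453/48378527; 4284612453/48378527 4255723347/48378527]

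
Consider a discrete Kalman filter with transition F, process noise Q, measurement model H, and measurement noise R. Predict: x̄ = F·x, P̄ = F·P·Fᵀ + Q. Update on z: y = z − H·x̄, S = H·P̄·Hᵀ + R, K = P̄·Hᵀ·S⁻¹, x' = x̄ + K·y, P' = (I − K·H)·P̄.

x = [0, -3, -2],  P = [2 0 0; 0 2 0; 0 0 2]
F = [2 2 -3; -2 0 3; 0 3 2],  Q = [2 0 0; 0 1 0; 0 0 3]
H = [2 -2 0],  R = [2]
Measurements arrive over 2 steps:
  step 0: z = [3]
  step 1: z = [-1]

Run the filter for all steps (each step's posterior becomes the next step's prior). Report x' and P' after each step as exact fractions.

step 0: x̄ = F·x = [0, -6, -13]
step 0: P̄ = F·P·Fᵀ + Q = [36 -26 0; -26 27 12; 0 12 29]
step 0: y = z − H·x̄ = [-9]
step 0: S = H·P̄·Hᵀ + R = [462]
step 0: K = P̄·Hᵀ·S⁻¹ = [62/231; -53/231; -4/77]
step 0: x' = x̄ + K·y = [-186/77, -303/77, -965/77]
step 0: P' = (I − K·H)·P̄ = [628/231 566/231 496/77; 566/231 619/231 500/77; 496/77 500/77 2137/77]
step 1: x̄ = F·x = [1917/77, -2523/77, -2839/77]
step 1: P̄ = F·P·Fᵀ + Q = [10607/77 -11873/77 -10968/77; -11873/77 42586/231 14206/77; -10968/77 14206/77 16636/77]
step 1: y = z − H·x̄ = [-8957/77]
step 1: S = H·P̄·Hᵀ + R = [583042/231]
step 1: K = P̄·Hᵀ·S⁻¹ = [67440/291521; -78205/291521; -75522/291521]
step 1: x' = x̄ + K·y = [-587199/291521, -454874/291521, -1963345/291521]
step 1: P' = (I − K·H)·P̄ = [780011/291521 712571/291521 2572296/291521; 712571/291521 790776/291521 2647818/291521; 2572296/291521 2647818/291521 13602100/291521]

step 0: x' = [-186/77, -303/77, -965/77], P' = [628/231 566/231 496/77; 566/231 619/231 500/77; 496/77 500/77 2137/77]
step 1: x' = [-587199/291521, -454874/291521, -1963345/291521], P' = [780011/291521 712571/291521 2572296/291521; 712571/291521 790776/291521 2647818/291521; 2572296/291521 2647818/291521 13602100/291521]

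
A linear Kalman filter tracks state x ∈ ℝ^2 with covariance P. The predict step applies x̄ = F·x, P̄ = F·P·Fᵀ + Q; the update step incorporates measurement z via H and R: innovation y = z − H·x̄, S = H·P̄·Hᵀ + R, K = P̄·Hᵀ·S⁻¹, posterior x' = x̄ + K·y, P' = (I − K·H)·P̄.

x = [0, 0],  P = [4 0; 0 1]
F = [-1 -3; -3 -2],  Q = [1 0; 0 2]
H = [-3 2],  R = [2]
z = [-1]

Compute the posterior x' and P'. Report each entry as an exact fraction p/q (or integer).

x' = [3/40, -3/8]
P' = [271/20 81/4; 81/4 123/4]

x̄ = F·x = [0, 0]
P̄ = F·P·Fᵀ + Q = [14 18; 18 42]
y = z − H·x̄ = [-1]
S = H·P̄·Hᵀ + R = [80]
K = P̄·Hᵀ·S⁻¹ = [-3/40; 3/8]
x' = x̄ + K·y = [3/40, -3/8]
P' = (I − K·H)·P̄ = [271/20 81/4; 81/4 123/4]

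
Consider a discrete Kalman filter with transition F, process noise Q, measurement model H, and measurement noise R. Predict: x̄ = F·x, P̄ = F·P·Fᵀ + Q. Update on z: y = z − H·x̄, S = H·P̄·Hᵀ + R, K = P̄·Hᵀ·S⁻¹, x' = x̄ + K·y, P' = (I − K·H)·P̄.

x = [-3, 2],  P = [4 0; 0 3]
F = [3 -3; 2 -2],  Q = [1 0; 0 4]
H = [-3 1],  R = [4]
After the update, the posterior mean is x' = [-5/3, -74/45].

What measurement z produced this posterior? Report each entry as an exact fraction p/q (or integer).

x̄ = F·x = [-15, -10]
P̄ = F·P·Fᵀ + Q = [64 42; 42 32]
S = H·P̄·Hᵀ + R = [360]
K = P̄·Hᵀ·S⁻¹ = [-5/12; -47/180]
x' − x̄ = [40/3, 376/45] = K·y
y = (KᵀK)⁻¹·Kᵀ·(x' − x̄) = [-32]
z = y + H·x̄ = [-32] + [35] = [3]

z = [3]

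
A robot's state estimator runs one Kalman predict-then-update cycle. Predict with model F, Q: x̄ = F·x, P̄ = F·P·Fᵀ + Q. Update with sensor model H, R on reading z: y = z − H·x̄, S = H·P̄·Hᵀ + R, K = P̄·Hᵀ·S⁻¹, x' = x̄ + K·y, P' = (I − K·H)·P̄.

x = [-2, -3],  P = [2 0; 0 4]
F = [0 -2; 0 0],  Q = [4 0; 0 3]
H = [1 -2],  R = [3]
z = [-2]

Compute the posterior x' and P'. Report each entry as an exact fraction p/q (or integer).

x̄ = F·x = [6, 0]
P̄ = F·P·Fᵀ + Q = [20 0; 0 3]
y = z − H·x̄ = [-8]
S = H·P̄·Hᵀ + R = [35]
K = P̄·Hᵀ·S⁻¹ = [4/7; -6/35]
x' = x̄ + K·y = [10/7, 48/35]
P' = (I − K·H)·P̄ = [60/7 24/7; 24/7 69/35]

x' = [10/7, 48/35]
P' = [60/7 24/7; 24/7 69/35]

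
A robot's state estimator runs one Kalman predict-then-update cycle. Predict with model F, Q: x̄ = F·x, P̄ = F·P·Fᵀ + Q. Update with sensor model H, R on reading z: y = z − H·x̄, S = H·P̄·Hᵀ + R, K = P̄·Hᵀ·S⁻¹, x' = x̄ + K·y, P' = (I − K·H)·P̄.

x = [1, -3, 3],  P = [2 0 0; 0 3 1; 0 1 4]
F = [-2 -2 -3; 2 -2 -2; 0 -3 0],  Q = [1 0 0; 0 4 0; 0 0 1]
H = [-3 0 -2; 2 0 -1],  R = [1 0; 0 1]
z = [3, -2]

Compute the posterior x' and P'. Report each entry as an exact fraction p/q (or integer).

x̄ = F·x = [-5, 2, 9]
P̄ = F·P·Fᵀ + Q = [69 38 27; 38 48 24; 27 24 28]
y = z − H·x̄ = [6, 17]
S = H·P̄·Hᵀ + R = [1058 -385; -385 197]
K = P̄·Hᵀ·S⁻¹ = [-2894/20067 5651/20067; -11894/60201 -7354/60201; -16979/60201 -25237/60201]
x' = x̄ + K·y = [-21632/20067, -75980/60201, 10906/60201]
P' = (I − K·H)·P̄ = [676/6689 -134/20067 -1595/20067; -134/20067 1345228/60201 6550/60201; -1595/20067 6550/60201 15667/60201]

x' = [-21632/20067, -75980/60201, 10906/60201]
P' = [676/6689 -134/20067 -1595/20067; -134/20067 1345228/60201 6550/60201; -1595/20067 6550/60201 15667/60201]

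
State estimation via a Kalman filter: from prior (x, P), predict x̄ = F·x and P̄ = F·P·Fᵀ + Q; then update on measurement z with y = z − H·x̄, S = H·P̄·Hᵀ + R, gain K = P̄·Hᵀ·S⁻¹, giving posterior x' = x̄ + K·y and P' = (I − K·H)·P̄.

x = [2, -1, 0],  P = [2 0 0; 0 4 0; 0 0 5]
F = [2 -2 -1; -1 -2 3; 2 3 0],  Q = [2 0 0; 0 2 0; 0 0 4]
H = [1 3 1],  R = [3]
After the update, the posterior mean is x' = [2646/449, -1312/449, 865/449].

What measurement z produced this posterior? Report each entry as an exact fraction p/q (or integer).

z = [-1]

x̄ = F·x = [6, 0, 1]
P̄ = F·P·Fᵀ + Q = [31 -3 -16; -3 65 -28; -16 -28 48]
S = H·P̄·Hᵀ + R = [449]
K = P̄·Hᵀ·S⁻¹ = [6/449; 164/449; -52/449]
x' − x̄ = [-48/449, -1312/449, 416/449] = K·y
y = (KᵀK)⁻¹·Kᵀ·(x' − x̄) = [-8]
z = y + H·x̄ = [-8] + [7] = [-1]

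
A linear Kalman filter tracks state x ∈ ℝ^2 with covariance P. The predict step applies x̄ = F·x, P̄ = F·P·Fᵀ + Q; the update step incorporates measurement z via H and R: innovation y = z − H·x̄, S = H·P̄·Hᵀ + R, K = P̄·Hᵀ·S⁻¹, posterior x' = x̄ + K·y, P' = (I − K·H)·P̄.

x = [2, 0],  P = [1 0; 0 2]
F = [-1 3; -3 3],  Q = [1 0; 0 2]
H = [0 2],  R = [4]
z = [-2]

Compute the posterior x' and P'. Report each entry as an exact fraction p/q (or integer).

x' = [3/2, -7/6]
P' = [53/10 7/10; 7/10 29/30]

x̄ = F·x = [-2, -6]
P̄ = F·P·Fᵀ + Q = [20 21; 21 29]
y = z − H·x̄ = [10]
S = H·P̄·Hᵀ + R = [120]
K = P̄·Hᵀ·S⁻¹ = [7/20; 29/60]
x' = x̄ + K·y = [3/2, -7/6]
P' = (I − K·H)·P̄ = [53/10 7/10; 7/10 29/30]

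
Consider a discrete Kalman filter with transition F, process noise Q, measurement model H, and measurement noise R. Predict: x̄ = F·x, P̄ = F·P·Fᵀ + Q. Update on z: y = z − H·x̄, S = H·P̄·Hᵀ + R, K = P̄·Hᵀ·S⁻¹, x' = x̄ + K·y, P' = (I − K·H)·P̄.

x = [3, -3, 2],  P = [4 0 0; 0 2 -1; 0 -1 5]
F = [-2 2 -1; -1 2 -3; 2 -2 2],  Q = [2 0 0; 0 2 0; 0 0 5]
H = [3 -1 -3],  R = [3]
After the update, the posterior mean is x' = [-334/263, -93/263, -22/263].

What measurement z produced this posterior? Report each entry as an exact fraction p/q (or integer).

z = [-3]

x̄ = F·x = [-14, -15, 16]
P̄ = F·P·Fᵀ + Q = [35 39 -40; 39 71 -56; -40 -56 57]
S = H·P̄·Hᵀ + R = [1052]
K = P̄·Hᵀ·S⁻¹ = [93/526; 107/526; -235/1052]
x' − x̄ = [3348/263, 3852/263, -4230/263] = K·y
y = (KᵀK)⁻¹·Kᵀ·(x' − x̄) = [72]
z = y + H·x̄ = [72] + [-75] = [-3]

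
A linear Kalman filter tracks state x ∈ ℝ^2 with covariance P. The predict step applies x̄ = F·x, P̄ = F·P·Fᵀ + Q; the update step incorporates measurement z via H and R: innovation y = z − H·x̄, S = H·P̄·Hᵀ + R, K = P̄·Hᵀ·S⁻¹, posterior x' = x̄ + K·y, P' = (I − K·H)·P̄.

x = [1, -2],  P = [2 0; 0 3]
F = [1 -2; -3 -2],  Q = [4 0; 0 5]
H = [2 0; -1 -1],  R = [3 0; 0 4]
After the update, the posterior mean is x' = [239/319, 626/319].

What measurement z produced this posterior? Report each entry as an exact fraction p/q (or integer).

z = [1, -3]

x̄ = F·x = [5, 1]
P̄ = F·P·Fᵀ + Q = [18 6; 6 35]
S = H·P̄·Hᵀ + R = [75 -48; -48 69]
K = P̄·Hᵀ·S⁻¹ = [148/319 -8/319; -380/957 -833/957]
x' − x̄ = [-1356/319, 307/319] = K·y
y = (KᵀK)⁻¹·Kᵀ·(x' − x̄) = [-9, 3]
z = y + H·x̄ = [-9, 3] + [10, -6] = [1, -3]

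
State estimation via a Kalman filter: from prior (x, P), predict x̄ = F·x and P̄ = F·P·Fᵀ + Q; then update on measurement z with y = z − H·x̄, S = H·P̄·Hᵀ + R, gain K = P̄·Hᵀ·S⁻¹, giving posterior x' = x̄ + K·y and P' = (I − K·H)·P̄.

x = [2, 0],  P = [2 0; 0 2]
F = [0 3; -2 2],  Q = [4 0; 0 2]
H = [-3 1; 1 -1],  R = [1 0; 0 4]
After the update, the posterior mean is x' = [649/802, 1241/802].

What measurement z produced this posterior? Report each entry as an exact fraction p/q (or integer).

x̄ = F·x = [0, -4]
P̄ = F·P·Fᵀ + Q = [22 12; 12 18]
S = H·P̄·Hᵀ + R = [145 -36; -36 20]
K = P̄·Hᵀ·S⁻¹ = [-180/401 -247/802; -144/401 -759/802]
x' − x̄ = [649/802, 4449/802] = K·y
y = (KᵀK)⁻¹·Kᵀ·(x' − x̄) = [3, -7]
z = y + H·x̄ = [3, -7] + [-4, 4] = [-1, -3]

z = [-1, -3]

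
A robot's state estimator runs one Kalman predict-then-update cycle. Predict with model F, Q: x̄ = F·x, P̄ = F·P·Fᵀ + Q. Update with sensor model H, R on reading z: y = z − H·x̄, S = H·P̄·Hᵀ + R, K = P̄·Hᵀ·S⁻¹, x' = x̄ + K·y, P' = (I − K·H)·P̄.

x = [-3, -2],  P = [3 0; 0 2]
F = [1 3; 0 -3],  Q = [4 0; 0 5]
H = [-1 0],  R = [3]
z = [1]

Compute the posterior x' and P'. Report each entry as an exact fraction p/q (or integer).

x' = [-13/7, 6/7]
P' = [75/28 -27/14; -27/14 80/7]

x̄ = F·x = [-9, 6]
P̄ = F·P·Fᵀ + Q = [25 -18; -18 23]
y = z − H·x̄ = [-8]
S = H·P̄·Hᵀ + R = [28]
K = P̄·Hᵀ·S⁻¹ = [-25/28; 9/14]
x' = x̄ + K·y = [-13/7, 6/7]
P' = (I − K·H)·P̄ = [75/28 -27/14; -27/14 80/7]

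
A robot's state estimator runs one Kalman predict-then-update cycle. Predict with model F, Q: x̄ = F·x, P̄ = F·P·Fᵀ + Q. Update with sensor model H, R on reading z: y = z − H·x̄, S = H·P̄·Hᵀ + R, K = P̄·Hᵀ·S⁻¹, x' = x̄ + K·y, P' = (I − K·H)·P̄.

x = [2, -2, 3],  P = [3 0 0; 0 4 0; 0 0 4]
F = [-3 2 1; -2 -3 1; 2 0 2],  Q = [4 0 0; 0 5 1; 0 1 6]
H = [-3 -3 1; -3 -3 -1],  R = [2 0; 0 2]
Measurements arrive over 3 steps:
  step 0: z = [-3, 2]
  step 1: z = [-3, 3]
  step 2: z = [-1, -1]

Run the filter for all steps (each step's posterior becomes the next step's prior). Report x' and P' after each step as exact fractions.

step 0: x̄ = F·x = [-7, 5, 10]
step 0: P̄ = F·P·Fᵀ + Q = [51 -2 -10; -2 57 -3; -10 -3 34]
step 0: y = z − H·x̄ = [-19, 6]
step 0: S = H·P̄·Hᵀ + R = [1050 902; 902 894]
step 0: K = P̄·Hᵀ·S⁻¹ = [-2098/15637 -559/31274; -1017/31274 -4641/31274; 7594/15637 -15149/31274]
step 0: x' = x̄ + K·y = [-71274/15637, 147847/31274, -33363/15637]
step 0: P' = (I − K·H)·P̄ = [859619/31274 -429017/15637 -3637/31274; -429017/15637 429960/15637 1812/15637; -3637/31274 1812/15637 30337/31274]
step 1: x̄ = F·x = [328306/15637, -225171/31274, -209274/15637]
step 1: P̄ = F·P·Fᵀ + Q = [10832205/15637 -2123539/15637 -4250066/15637; -2123539/15637 1060859/31274 893603/15637; -4250066/15637 893603/15637 1859186/15637]
step 1: y = z − H·x̄ = [1619049/31274, 969597/31274]
step 1: S = H·P̄·Hᵀ + R = [172138493/31274 124361645/31274; 124361645/31274 91583381/31274]
step 1: K = P̄·Hᵀ·S⁻¹ = [-981897953/2391814623 190690673/2391814623; 1161061321/4783629246 -1170690079/4783629246; 103811005/217437693 -101980207/217437693]
step 1: x' = x̄ + K·y = [1765538880/797271541, -1771530125/797271541, -232490359/72479231]
step 1: P' = (I − K·H)·P̄ = [16241443507/2391814623 -15977707747/2391814623 -106598966/217437693; -15977707747/2391814623 15979312540/2391814623 105988700/217437693; -106598966/217437693 105988700/217437693 18708292/19767063]
step 2: x̄ = F·x = [-1036097349/72479231, -773881334/797271541, -1583710138/797271541]
step 2: P̄ = F·P·Fᵀ + Q = [1171770609/6589021 -2162272187/72479231 -4469037214/72479231; -2162272187/72479231 9654990225/797271541 11056538931/797271541; -4469037214/72479231 11056538931/797271541 26330255362/797271541]
step 2: y = z − H·x̄ = [-35726417922/797271541, -38893838198/797271541]
step 2: S = H·P̄·Hᵀ + R = [1191365233182/797271541 908492956838/797271541; 908492956838/797271541 734130788106/797271541]
step 2: K = P̄·Hᵀ·S⁻¹ = [-2983079931068/7722971785741 484721819777/7722971785741; 1688652876414/7722971785741 -3520194878439/15445943571482; 7312315849505/15445943571482 -3599003619118/7722971785741]
step 2: x' = x̄ + K·y = [-372756622789/7722971785741, 2697654195799/7722971785741, -3603929323139/7722971785741]
step 2: P' = (I − K·H)·P̄ = [50305922698663/7722971785741 -49473136661566/7722971785741 -3467801750845/7722971785741; -49473136661566/7722971785741 98993903031669/15445943571482 6897500631267/15445943571482; -3467801750845/7722971785741 6897500631267/15445943571482 14510323087741/15445943571482]

step 0: x' = [-71274/15637, 147847/31274, -33363/15637], P' = [859619/31274 -429017/15637 -3637/31274; -429017/15637 429960/15637 1812/15637; -3637/31274 1812/15637 30337/31274]
step 1: x' = [1765538880/797271541, -1771530125/797271541, -232490359/72479231], P' = [16241443507/2391814623 -15977707747/2391814623 -106598966/217437693; -15977707747/2391814623 15979312540/2391814623 105988700/217437693; -106598966/217437693 105988700/217437693 18708292/19767063]
step 2: x' = [-372756622789/7722971785741, 2697654195799/7722971785741, -3603929323139/7722971785741], P' = [50305922698663/7722971785741 -49473136661566/7722971785741 -3467801750845/7722971785741; -49473136661566/7722971785741 98993903031669/15445943571482 6897500631267/15445943571482; -3467801750845/7722971785741 6897500631267/15445943571482 14510323087741/15445943571482]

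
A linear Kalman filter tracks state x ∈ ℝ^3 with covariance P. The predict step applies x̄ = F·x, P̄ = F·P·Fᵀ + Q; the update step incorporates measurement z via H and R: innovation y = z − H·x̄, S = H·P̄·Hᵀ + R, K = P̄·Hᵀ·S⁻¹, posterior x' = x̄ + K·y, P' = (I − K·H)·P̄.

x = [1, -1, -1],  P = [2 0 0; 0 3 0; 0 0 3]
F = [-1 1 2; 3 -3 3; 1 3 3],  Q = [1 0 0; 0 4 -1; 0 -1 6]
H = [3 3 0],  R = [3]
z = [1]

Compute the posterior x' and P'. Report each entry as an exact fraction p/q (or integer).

x' = [-160/43, 1219/301, -1385/301]
P' = [585/43 -582/43 805/43; -582/43 4153/301 -5605/301; 805/43 -5605/301 15962/301]

x̄ = F·x = [-4, 3, -5]
P̄ = F·P·Fᵀ + Q = [18 3 25; 3 76 5; 25 5 62]
y = z − H·x̄ = [4]
S = H·P̄·Hᵀ + R = [903]
K = P̄·Hᵀ·S⁻¹ = [3/43; 79/301; 30/301]
x' = x̄ + K·y = [-160/43, 1219/301, -1385/301]
P' = (I − K·H)·P̄ = [585/43 -582/43 805/43; -582/43 4153/301 -5605/301; 805/43 -5605/301 15962/301]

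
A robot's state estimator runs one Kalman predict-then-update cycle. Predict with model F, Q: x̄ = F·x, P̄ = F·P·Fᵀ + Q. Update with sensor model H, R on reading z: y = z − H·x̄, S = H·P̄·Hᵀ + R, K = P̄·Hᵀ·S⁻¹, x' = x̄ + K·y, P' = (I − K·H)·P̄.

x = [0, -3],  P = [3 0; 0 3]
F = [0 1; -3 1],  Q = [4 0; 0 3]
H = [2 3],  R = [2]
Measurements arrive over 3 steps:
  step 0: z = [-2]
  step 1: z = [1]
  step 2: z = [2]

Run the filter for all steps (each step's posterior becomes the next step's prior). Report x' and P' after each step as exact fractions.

step 0: x' = [-790/363, 92/121], P' = [2012/363 -442/121; -442/121 318/121]
step 1: x' = [-3076/5119, 3843/5119], P' = [359462/107499 -11204/5119; -11204/5119 8466/5119]
step 2: x' = [5677819/19858029, 3208186/6619343], P' = [65918150/19858029 -14362072/6619343; -14362072/6619343 10849434/6619343]

step 0: x̄ = F·x = [-3, -3]
step 0: P̄ = F·P·Fᵀ + Q = [7 3; 3 33]
step 0: y = z − H·x̄ = [13]
step 0: S = H·P̄·Hᵀ + R = [363]
step 0: K = P̄·Hᵀ·S⁻¹ = [23/363; 35/121]
step 0: x' = x̄ + K·y = [-790/363, 92/121]
step 0: P' = (I − K·H)·P̄ = [2012/363 -442/121; -442/121 318/121]
step 1: x̄ = F·x = [92/121, 882/121]
step 1: P̄ = F·P·Fᵀ + Q = [802/121 1644/121; 1644/121 9369/121]
step 1: y = z − H·x̄ = [-2709/121]
step 1: S = H·P̄·Hᵀ + R = [107499/121]
step 1: K = P̄·Hᵀ·S⁻¹ = [6536/107499; 1495/5119]
step 1: x' = x̄ + K·y = [-3076/5119, 3843/5119]
step 1: P' = (I − K·H)·P̄ = [359462/107499 -11204/5119; -11204/5119 8466/5119]
step 2: x̄ = F·x = [3843/5119, 13071/5119]
step 2: P̄ = F·P·Fᵀ + Q = [28942/5119 42078/5119; 42078/5119 1715715/35833]
step 2: y = z − H·x̄ = [-36661/5119]
step 2: S = H·P̄·Hᵀ + R = [19858029/35833]
step 2: K = P̄·Hᵀ·S⁻¹ = [1288826/19858029; 1912079/6619343]
step 2: x' = x̄ + K·y = [5677819/19858029, 3208186/6619343]
step 2: P' = (I − K·H)·P̄ = [65918150/19858029 -14362072/6619343; -14362072/6619343 10849434/6619343]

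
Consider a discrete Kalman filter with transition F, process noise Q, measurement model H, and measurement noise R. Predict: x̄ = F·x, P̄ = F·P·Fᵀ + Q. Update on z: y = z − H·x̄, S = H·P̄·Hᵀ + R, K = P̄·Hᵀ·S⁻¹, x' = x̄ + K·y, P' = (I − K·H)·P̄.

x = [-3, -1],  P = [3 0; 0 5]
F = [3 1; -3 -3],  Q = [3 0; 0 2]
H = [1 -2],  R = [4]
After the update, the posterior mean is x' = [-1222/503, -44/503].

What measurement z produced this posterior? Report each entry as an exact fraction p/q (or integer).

x̄ = F·x = [-10, 12]
P̄ = F·P·Fᵀ + Q = [35 -42; -42 74]
S = H·P̄·Hᵀ + R = [503]
K = P̄·Hᵀ·S⁻¹ = [119/503; -190/503]
x' − x̄ = [3808/503, -6080/503] = K·y
y = (KᵀK)⁻¹·Kᵀ·(x' − x̄) = [32]
z = y + H·x̄ = [32] + [-34] = [-2]

z = [-2]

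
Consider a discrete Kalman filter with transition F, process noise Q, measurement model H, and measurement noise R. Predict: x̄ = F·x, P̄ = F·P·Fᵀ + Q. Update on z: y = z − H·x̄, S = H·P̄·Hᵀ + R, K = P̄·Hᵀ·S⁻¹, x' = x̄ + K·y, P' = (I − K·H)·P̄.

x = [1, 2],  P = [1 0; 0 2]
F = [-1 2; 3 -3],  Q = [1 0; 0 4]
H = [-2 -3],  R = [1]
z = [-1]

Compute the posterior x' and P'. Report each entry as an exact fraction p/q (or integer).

x' = [16/7, -6/5]
P' = [155/28 -15/4; -15/4 53/20]

x̄ = F·x = [3, -3]
P̄ = F·P·Fᵀ + Q = [10 -15; -15 31]
y = z − H·x̄ = [-4]
S = H·P̄·Hᵀ + R = [140]
K = P̄·Hᵀ·S⁻¹ = [5/28; -9/20]
x' = x̄ + K·y = [16/7, -6/5]
P' = (I − K·H)·P̄ = [155/28 -15/4; -15/4 53/20]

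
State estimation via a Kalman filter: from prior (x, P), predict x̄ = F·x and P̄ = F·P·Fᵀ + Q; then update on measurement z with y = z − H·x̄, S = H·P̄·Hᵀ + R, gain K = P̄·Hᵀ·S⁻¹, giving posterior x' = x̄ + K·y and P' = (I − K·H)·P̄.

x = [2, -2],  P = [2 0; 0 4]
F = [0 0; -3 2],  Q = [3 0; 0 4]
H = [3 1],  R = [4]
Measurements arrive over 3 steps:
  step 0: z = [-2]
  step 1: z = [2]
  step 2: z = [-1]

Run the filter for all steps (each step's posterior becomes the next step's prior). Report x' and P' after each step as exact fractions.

step 0: x̄ = F·x = [0, -10]
step 0: P̄ = F·P·Fᵀ + Q = [3 0; 0 38]
step 0: y = z − H·x̄ = [8]
step 0: S = H·P̄·Hᵀ + R = [69]
step 0: K = P̄·Hᵀ·S⁻¹ = [3/23; 38/69]
step 0: x' = x̄ + K·y = [24/23, -386/69]
step 0: P' = (I − K·H)·P̄ = [42/23 -114/23; -114/23 1178/69]
step 1: x̄ = F·x = [0, -988/69]
step 1: P̄ = F·P·Fᵀ + Q = [3 0; 0 10226/69]
step 1: y = z − H·x̄ = [1126/69]
step 1: S = H·P̄·Hᵀ + R = [12365/69]
step 1: K = P̄·Hᵀ·S⁻¹ = [621/12365; 10226/12365]
step 1: x' = x̄ + K·y = [10134/12365, -10176/12365]
step 1: P' = (I − K·H)·P̄ = [31506/12365 -92034/12365; -92034/12365 317006/12365]
step 2: x̄ = F·x = [0, -50754/12365]
step 2: P̄ = F·P·Fᵀ + Q = [3 0; 0 2705446/12365]
step 2: y = z − H·x̄ = [38389/12365]
step 2: S = H·P̄·Hᵀ + R = [3088761/12365]
step 2: K = P̄·Hᵀ·S⁻¹ = [37095/1029587; 2705446/3088761]
step 2: x' = x̄ + K·y = [8859/79199, -329140/237597]
step 2: P' = (I − K·H)·P̄ = [2754906/1029587 -8116338/1029587; -8116338/1029587 83868826/3088761]

step 0: x' = [24/23, -386/69], P' = [42/23 -114/23; -114/23 1178/69]
step 1: x' = [10134/12365, -10176/12365], P' = [31506/12365 -92034/12365; -92034/12365 317006/12365]
step 2: x' = [8859/79199, -329140/237597], P' = [2754906/1029587 -8116338/1029587; -8116338/1029587 83868826/3088761]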